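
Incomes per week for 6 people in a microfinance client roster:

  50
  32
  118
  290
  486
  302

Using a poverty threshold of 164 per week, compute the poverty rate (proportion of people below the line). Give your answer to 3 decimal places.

3 of the 6 people have income below 164.
H = 3/6 = 0.500.

0.500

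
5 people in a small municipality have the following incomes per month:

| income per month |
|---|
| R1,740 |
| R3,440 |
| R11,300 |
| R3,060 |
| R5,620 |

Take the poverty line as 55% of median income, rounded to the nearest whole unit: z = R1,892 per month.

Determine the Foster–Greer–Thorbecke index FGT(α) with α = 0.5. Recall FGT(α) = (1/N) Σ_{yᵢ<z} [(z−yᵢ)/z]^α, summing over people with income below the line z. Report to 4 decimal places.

Incomes under z: R1,740 (q = 1 of N = 5).
Gap ratios (z−y)/z: (1892−1740)/1892 = 0.0803.
Raised to α = 0.5: 0.28344.
Sum = 0.283440; FGT(0.5) = 0.283440 / 5 = 0.0567.

0.0567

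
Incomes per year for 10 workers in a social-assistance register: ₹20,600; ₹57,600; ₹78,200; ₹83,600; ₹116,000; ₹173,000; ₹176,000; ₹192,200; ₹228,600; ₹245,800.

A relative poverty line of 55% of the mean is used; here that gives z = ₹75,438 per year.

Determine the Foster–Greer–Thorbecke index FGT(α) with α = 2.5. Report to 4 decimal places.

Poor units: ₹20,600, ₹57,600 (q = 2 of N = 10).
Shortfall ratios: (75438−20600)/75438 = 0.7269; (75438−57600)/75438 = 0.2365.
Raised to α = 2.5: 0.45054; 0.02719.
Sum = 0.477724; FGT(2.5) = 0.477724 / 10 = 0.0478.

0.0478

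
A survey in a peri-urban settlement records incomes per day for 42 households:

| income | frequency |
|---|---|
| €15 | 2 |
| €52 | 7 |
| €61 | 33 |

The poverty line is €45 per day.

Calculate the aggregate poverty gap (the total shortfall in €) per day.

€60

Incomes under z: 2×€15 (q = 2 of N = 42).
Individual gaps: 2×(45−15) = 60.
Aggregate gap = €60.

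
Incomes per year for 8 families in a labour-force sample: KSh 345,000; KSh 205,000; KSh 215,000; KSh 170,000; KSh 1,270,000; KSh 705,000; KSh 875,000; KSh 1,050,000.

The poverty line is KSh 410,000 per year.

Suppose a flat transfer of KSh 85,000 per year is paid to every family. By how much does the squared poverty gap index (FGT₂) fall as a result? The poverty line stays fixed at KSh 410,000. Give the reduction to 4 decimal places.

Before: below the line — KSh 170,000, KSh 205,000, KSh 215,000, KSh 345,000; squared poverty gap index (FGT₂) = 0.105499.
After the KSh 85,000 transfer: below the line — KSh 255,000, KSh 290,000, KSh 300,000; squared poverty gap index (FGT₂) = 0.037571.
Reduction = 0.105499 − 0.037571 = 0.0679.

0.0679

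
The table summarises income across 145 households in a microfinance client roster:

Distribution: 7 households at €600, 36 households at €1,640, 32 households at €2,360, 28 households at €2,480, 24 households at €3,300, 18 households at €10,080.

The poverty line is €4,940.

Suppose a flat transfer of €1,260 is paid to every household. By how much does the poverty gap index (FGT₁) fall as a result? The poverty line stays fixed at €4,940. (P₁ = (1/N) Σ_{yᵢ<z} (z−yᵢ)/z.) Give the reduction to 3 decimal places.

Before: below the line — 7×€600, 36×€1,640, 32×€2,360, 28×€2,480, 24×€3,300; poverty gap index (FGT₁) = 0.47463.
After the €1,260 transfer: below the line — 7×€1,860, 36×€2,900, 32×€3,620, 28×€3,740, 24×€4,560; poverty gap index (FGT₁) = 0.25124.
Reduction = 0.47463 − 0.25124 = 0.223.

0.223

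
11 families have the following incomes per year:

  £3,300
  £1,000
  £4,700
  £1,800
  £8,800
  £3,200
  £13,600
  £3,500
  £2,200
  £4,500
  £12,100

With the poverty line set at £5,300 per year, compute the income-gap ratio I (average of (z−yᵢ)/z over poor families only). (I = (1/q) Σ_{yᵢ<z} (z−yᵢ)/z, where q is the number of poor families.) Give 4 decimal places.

Below the line: £1,000, £1,800, £2,200, £3,200, £3,300, £3,500, £4,500, £4,700 (q = 8 of N = 11).
Shortfall ratios (z−y)/z: 0.8113, 0.6604, 0.5849, 0.3962, 0.3774, 0.3396, 0.1509, 0.1132; sum = 3.433962.
The income-gap ratio divides by q (the poor only): 3.433962 / 8 = 0.4292.

0.4292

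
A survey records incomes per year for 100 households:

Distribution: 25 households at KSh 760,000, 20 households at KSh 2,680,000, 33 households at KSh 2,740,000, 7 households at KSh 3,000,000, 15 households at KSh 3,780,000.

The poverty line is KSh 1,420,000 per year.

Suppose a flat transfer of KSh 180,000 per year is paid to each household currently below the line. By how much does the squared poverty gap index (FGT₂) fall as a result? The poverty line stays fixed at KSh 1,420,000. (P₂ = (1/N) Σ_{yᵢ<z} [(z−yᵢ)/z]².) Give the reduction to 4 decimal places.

0.0254

Before: below the line — 25×KSh 760,000; squared poverty gap index (FGT₂) = 0.054007.
After the KSh 180,000 transfer: below the line — 25×KSh 940,000; squared poverty gap index (FGT₂) = 0.028566.
Reduction = 0.054007 − 0.028566 = 0.0254.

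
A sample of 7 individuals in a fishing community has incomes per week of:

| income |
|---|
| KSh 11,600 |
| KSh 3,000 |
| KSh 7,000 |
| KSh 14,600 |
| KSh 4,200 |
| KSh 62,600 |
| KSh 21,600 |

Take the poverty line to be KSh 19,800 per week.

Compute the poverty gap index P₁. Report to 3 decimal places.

0.423

Poor units: KSh 3,000, KSh 4,200, KSh 7,000, KSh 11,600, KSh 14,600 (q = 5 of N = 7).
Shortfall ratios: (19800−3000)/19800 = 0.8485; (19800−4200)/19800 = 0.7879; (19800−7000)/19800 = 0.6465; (19800−11600)/19800 = 0.4141; (19800−14600)/19800 = 0.2626.
Σ = 2.959596. Dividing by the full population N = 7 gives P₁ = 0.423.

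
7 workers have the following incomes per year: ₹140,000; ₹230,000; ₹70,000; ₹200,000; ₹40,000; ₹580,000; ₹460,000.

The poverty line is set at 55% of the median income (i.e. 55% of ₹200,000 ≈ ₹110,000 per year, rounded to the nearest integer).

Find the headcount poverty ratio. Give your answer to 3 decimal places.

2 of the 7 workers have income below ₹110,000.
H = 2/7 = 0.286.

0.286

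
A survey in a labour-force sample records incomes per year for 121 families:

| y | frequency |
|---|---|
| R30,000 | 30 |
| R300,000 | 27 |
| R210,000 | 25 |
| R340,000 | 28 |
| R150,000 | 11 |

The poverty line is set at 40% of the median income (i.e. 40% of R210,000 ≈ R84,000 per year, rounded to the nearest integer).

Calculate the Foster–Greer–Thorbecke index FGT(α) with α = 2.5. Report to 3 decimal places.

Below z: 30×R30,000 (q = 30 of N = 121).
Relative gaps: (84000−30000)/84000 = 0.6429 (×30).
Raised to α = 2.5: 0.33135 (×30).
Sum = 9.940482; FGT(2.5) = 9.940482 / 121 = 0.082.

0.082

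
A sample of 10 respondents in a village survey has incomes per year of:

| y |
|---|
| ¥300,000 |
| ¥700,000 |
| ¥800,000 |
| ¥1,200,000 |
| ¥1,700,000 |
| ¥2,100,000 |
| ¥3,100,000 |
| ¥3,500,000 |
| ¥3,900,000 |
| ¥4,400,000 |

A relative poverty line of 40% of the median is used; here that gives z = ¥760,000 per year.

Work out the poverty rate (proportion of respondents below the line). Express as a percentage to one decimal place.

20.0%

2 of the 10 respondents have income below ¥760,000.
H = 2/10 = 20.0%.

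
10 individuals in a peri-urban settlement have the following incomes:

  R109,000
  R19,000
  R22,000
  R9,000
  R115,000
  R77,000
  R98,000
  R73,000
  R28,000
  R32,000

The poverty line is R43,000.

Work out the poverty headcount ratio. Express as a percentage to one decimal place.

5 of the 10 individuals have income below R43,000.
H = 5/10 = 50.0%.

50.0%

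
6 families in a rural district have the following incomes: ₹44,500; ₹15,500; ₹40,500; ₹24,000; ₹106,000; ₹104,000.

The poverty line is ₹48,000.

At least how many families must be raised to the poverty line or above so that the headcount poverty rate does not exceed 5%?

4

Currently q = 4 of N = 6 are below the line (H = 0.667).
A headcount ratio of at most 5% allows at most ⌊0.05 × 6⌋ = 0 poor families.
So at least 4 − 0 = 4 must be lifted.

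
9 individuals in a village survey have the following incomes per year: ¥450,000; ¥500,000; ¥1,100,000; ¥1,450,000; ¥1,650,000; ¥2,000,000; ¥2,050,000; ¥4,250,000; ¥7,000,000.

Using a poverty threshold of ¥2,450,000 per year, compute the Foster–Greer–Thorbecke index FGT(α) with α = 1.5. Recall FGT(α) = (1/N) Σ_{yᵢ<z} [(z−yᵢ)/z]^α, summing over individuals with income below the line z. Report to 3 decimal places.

Below the line: ¥450,000, ¥500,000, ¥1,100,000, ¥1,450,000, ¥1,650,000, ¥2,000,000, ¥2,050,000 (q = 7 of N = 9).
Normalized shortfalls: (2450000−450000)/2450000 = 0.8163; (2450000−500000)/2450000 = 0.7959; (2450000−1100000)/2450000 = 0.5510; (2450000−1450000)/2450000 = 0.4082; (2450000−1650000)/2450000 = 0.3265; (2450000−2000000)/2450000 = 0.1837; (2450000−2050000)/2450000 = 0.1633.
Raised to α = 1.5: 0.73756; 0.71007; 0.40903; 0.26077; 0.18659; 0.07872; 0.06597.
Sum = 2.448698; FGT(1.5) = 2.448698 / 9 = 0.272.

0.272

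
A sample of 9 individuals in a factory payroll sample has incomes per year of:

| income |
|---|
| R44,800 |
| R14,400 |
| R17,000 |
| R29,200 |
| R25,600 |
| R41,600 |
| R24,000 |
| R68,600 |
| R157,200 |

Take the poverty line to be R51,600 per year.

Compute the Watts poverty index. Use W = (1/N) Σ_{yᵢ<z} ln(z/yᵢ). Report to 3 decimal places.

Incomes under z: R14,400, R17,000, R24,000, R25,600, R29,200, R41,600, R44,800 (q = 7 of N = 9).
ln(z/y) terms: ln(51600/14400) = 1.2763; ln(51600/17000) = 1.1103; ln(51600/24000) = 0.7655; ln(51600/25600) = 0.7009; ln(51600/29200) = 0.5694; ln(51600/41600) = 0.2154; ln(51600/44800) = 0.1413.
W = 4.779087 / 9 = 0.531.

0.531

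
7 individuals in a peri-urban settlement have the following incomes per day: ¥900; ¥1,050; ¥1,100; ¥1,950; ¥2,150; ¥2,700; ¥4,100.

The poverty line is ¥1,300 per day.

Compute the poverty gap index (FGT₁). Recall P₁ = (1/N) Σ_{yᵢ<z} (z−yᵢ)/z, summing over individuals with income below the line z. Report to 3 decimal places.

Poor units: ¥900, ¥1,050, ¥1,100 (q = 3 of N = 7).
Normalized shortfalls: (1300−900)/1300 = 0.3077; (1300−1050)/1300 = 0.1923; (1300−1100)/1300 = 0.1538.
Sum of shortfalls = 0.653846; P₁ averages over all N: 0.653846 / 7 = 0.093.

0.093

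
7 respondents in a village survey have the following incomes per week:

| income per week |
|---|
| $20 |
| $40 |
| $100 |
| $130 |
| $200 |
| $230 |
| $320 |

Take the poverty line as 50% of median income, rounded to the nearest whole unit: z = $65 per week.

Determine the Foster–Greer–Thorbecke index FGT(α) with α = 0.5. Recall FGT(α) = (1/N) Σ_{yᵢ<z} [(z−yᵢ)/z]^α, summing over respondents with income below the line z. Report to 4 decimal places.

Below z: $20, $40 (q = 2 of N = 7).
Shortfall ratios: (65−20)/65 = 0.6923; (65−40)/65 = 0.3846.
Raised to α = 0.5: 0.83205; 0.62017.
Sum = 1.452224; FGT(0.5) = 1.452224 / 7 = 0.2075.

0.2075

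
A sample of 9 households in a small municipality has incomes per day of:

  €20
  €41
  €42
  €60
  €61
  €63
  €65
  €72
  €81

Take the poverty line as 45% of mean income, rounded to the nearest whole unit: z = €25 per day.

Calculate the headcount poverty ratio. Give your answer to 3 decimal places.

0.111

1 of the 9 households have income below €25.
H = 1/9 = 0.111.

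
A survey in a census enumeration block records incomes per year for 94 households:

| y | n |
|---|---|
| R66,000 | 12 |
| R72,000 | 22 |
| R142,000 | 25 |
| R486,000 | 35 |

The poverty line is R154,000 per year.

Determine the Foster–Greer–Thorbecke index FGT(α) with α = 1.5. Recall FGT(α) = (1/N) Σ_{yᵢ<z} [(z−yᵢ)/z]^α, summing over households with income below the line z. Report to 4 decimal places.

Below the line: 12×R66,000, 22×R72,000, 25×R142,000 (q = 59 of N = 94).
Normalized shortfalls: (154000−66000)/154000 = 0.5714 (×12); (154000−72000)/154000 = 0.5325 (×22); (154000−142000)/154000 = 0.0779 (×25).
Raised to α = 1.5: 0.43196 (×12); 0.38854 (×22); 0.02175 (×25).
Sum = 14.275260; FGT(1.5) = 14.275260 / 94 = 0.1519.

0.1519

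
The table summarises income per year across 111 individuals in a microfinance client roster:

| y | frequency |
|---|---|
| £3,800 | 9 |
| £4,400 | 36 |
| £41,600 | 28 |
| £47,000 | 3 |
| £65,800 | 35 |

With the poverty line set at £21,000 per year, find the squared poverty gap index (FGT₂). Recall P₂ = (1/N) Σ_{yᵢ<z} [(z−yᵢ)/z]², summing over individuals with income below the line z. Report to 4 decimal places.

0.2570

Incomes under z: 9×£3,800, 36×£4,400 (q = 45 of N = 111).
Normalized shortfalls: (21000−3800)/21000 = 0.8190 (×9); (21000−4400)/21000 = 0.7905 (×36).
Squared: 0.6708 (×9); 0.6249 (×36).
Sum = 28.532245; P₂ = 28.532245 / 111 = 0.2570.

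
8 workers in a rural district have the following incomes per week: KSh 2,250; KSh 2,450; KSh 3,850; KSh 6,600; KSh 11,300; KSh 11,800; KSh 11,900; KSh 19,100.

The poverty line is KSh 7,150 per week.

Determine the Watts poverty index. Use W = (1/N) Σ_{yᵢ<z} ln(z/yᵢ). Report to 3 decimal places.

Below the line: KSh 2,250, KSh 2,450, KSh 3,850, KSh 6,600 (q = 4 of N = 8).
Log gaps: ln(7150/2250) = 1.1562; ln(7150/2450) = 1.0710; ln(7150/3850) = 0.6190; ln(7150/6600) = 0.0800.
W = 2.926288 / 8 = 0.366.

0.366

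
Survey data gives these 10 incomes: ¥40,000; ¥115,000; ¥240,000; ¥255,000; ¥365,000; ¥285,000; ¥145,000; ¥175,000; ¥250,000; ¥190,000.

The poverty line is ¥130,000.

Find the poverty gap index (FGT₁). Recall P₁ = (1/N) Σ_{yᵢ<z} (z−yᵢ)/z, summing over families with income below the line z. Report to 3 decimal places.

Incomes under z: ¥40,000, ¥115,000 (q = 2 of N = 10).
Gap ratios (z−y)/z: (130000−40000)/130000 = 0.6923; (130000−115000)/130000 = 0.1154.
Sum of shortfalls = 0.807692; P₁ averages over all N: 0.807692 / 10 = 0.081.

0.081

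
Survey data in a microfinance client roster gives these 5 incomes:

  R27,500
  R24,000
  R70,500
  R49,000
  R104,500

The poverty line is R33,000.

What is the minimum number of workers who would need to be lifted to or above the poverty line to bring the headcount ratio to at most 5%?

2 of the 5 workers are poor, so H = 2/5 = 0.400.
A headcount ratio of at most 5% allows at most ⌊0.05 × 5⌋ = 0 poor workers.
So at least 2 − 0 = 2 must be lifted.

2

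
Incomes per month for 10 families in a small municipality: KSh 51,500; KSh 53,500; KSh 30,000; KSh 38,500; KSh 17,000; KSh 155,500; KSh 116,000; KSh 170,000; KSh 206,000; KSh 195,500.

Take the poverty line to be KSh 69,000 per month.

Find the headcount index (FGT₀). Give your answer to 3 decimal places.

0.500

5 of the 10 families have income below KSh 69,000.
H = 5/10 = 0.500.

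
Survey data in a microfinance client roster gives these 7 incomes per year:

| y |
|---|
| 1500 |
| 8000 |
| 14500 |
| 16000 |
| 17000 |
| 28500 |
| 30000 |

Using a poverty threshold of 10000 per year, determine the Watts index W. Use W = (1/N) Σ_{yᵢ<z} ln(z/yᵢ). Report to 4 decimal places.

0.3029

Below z: 1500, 8000 (q = 2 of N = 7).
Log shortfalls: ln(10000/1500) = 1.8971; ln(10000/8000) = 0.2231.
W = 2.120264 / 7 = 0.3029.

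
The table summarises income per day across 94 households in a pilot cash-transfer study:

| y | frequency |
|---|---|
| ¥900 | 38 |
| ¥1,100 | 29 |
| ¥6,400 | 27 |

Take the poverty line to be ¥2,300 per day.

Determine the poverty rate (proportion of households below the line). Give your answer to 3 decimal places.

67 of the 94 households have income below ¥2,300.
H = 67/94 = 0.713.

0.713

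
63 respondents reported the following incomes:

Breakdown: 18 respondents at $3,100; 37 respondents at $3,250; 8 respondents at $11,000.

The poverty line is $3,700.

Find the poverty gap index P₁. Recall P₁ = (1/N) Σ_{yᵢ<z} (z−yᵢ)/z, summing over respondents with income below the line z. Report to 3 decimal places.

Poor units: 18×$3,100, 37×$3,250 (q = 55 of N = 63).
Relative gaps: (3700−3100)/3700 = 0.1622 (×18); (3700−3250)/3700 = 0.1216 (×37).
Sum of shortfalls = 7.418919; P₁ averages over all N: 7.418919 / 63 = 0.118.

0.118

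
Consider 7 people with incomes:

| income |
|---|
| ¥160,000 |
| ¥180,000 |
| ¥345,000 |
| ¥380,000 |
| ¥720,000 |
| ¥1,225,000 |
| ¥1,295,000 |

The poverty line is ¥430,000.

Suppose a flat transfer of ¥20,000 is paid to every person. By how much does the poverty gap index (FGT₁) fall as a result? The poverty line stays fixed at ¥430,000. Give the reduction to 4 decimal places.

0.0266

Before: below the line — ¥160,000, ¥180,000, ¥345,000, ¥380,000; poverty gap index (FGT₁) = 0.217608.
After the ¥20,000 transfer: below the line — ¥180,000, ¥200,000, ¥365,000, ¥400,000; poverty gap index (FGT₁) = 0.191030.
Reduction = 0.217608 − 0.191030 = 0.0266.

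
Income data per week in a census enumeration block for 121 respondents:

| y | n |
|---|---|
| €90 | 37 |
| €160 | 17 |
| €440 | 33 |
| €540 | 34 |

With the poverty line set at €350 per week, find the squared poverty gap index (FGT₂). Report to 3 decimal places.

0.210

Poor units: 37×€90, 17×€160 (q = 54 of N = 121).
Gap ratios (z−y)/z: (350−90)/350 = 0.7429 (×37); (350−160)/350 = 0.5429 (×17).
Squared: 0.5518 (×37); 0.2947 (×17).
Sum = 25.427755; P₂ = 25.427755 / 121 = 0.210.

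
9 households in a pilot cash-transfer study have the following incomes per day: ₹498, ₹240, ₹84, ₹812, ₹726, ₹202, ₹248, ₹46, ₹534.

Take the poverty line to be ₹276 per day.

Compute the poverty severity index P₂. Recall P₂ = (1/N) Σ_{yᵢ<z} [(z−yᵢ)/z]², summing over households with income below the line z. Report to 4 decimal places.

0.1420

Poor units: ₹46, ₹84, ₹202, ₹240, ₹248 (q = 5 of N = 9).
Shortfall ratios: (276−46)/276 = 0.8333; (276−84)/276 = 0.6957; (276−202)/276 = 0.2681; (276−240)/276 = 0.1304; (276−248)/276 = 0.1014.
Squared: 0.6944; 0.4839; 0.0719; 0.0170; 0.0103.
Sum = 1.277568; P₂ = 1.277568 / 9 = 0.1420.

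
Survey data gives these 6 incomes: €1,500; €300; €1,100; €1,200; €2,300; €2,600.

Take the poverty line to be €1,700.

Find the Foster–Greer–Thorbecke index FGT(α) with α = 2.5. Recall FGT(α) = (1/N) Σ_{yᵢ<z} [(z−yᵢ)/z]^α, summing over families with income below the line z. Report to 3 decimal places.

Below z: €300, €1,100, €1,200, €1,500 (q = 4 of N = 6).
Normalized shortfalls: (1700−300)/1700 = 0.8235; (1700−1100)/1700 = 0.3529; (1700−1200)/1700 = 0.2941; (1700−1500)/1700 = 0.1176.
Raised to α = 2.5: 0.61546; 0.07400; 0.04691; 0.00475.
Sum = 0.741123; FGT(2.5) = 0.741123 / 6 = 0.124.

0.124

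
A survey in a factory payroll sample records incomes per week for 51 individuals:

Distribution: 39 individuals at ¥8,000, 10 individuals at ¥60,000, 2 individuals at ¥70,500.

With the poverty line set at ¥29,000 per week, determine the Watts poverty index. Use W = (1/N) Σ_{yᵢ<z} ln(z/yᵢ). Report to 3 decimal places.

Poor units: 39×¥8,000 (q = 39 of N = 51).
Log shortfalls: ln(29000/8000) = 1.2879 (×39).
W = 50.226317 / 51 = 0.985.

0.985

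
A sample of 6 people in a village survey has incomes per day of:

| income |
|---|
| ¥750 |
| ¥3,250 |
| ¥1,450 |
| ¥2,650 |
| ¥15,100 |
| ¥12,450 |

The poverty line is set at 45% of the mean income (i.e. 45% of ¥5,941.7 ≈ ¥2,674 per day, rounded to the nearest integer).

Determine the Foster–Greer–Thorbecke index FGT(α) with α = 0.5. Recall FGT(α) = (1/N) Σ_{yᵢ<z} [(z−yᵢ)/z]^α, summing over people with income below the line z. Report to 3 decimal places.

0.270

Incomes under z: ¥750, ¥1,450, ¥2,650 (q = 3 of N = 6).
Shortfall ratios: (2674−750)/2674 = 0.7195; (2674−1450)/2674 = 0.4577; (2674−2650)/2674 = 0.0090.
Raised to α = 0.5: 0.84825; 0.67657; 0.09474.
Sum = 1.619550; FGT(0.5) = 1.619550 / 6 = 0.270.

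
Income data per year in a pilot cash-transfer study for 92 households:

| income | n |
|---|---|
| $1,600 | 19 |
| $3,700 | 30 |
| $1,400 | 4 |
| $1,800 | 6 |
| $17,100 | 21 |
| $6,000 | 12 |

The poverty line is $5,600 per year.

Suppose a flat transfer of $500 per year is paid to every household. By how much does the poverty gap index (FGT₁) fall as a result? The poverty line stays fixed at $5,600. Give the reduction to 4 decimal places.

Before: below the line — 4×$1,400, 19×$1,600, 6×$1,800, 30×$3,700; poverty gap index (FGT₁) = 0.335016.
After the $500 transfer: below the line — 4×$1,900, 19×$2,100, 6×$2,300, 30×$4,200; poverty gap index (FGT₁) = 0.277756.
Reduction = 0.335016 − 0.277756 = 0.0573.

0.0573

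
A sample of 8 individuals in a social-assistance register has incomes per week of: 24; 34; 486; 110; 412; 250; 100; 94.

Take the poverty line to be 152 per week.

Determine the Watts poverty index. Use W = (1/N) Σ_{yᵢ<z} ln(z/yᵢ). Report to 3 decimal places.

0.571

Below the line: 24, 34, 94, 100, 110 (q = 5 of N = 8).
Log shortfalls: ln(152/24) = 1.8458; ln(152/34) = 1.4975; ln(152/94) = 0.4806; ln(152/100) = 0.4187; ln(152/110) = 0.3234.
W = 4.566043 / 8 = 0.571.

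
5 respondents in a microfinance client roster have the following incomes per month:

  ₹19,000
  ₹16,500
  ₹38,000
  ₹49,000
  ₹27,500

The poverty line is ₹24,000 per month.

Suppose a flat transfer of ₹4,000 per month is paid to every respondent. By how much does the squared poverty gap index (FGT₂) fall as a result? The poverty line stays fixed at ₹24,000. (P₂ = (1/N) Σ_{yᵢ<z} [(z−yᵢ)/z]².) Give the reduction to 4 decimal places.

0.0236

Before: below the line — ₹16,500, ₹19,000; squared poverty gap index (FGT₂) = 0.028212.
After the ₹4,000 transfer: below the line — ₹20,500, ₹23,000; squared poverty gap index (FGT₂) = 0.004601.
Reduction = 0.028212 − 0.004601 = 0.0236.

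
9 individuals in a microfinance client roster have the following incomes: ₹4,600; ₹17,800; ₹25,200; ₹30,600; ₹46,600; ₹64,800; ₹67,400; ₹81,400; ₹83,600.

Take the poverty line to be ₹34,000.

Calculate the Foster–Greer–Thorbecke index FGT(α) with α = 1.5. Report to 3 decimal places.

Poor units: ₹4,600, ₹17,800, ₹25,200, ₹30,600 (q = 4 of N = 9).
Gap ratios (z−y)/z: (34000−4600)/34000 = 0.8647; (34000−17800)/34000 = 0.4765; (34000−25200)/34000 = 0.2588; (34000−30600)/34000 = 0.1000.
Raised to α = 1.5: 0.80409; 0.32889; 0.13168; 0.03162.
Sum = 1.296277; FGT(1.5) = 1.296277 / 9 = 0.144.

0.144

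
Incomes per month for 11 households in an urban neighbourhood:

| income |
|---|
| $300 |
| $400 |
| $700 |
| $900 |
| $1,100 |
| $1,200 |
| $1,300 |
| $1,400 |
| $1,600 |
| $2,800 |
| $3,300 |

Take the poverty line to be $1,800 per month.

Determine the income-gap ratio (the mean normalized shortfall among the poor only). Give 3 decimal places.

Incomes under z: $300, $400, $700, $900, $1,100, $1,200, $1,300, $1,400, $1,600 (q = 9 of N = 11).
Relative gaps: 0.8333, 0.7778, 0.6111, 0.5000, 0.3889, 0.3333, 0.2778, 0.2222, 0.1111; sum = 4.055556.
The income-gap ratio divides by q (the poor only): 4.055556 / 9 = 0.451.

0.451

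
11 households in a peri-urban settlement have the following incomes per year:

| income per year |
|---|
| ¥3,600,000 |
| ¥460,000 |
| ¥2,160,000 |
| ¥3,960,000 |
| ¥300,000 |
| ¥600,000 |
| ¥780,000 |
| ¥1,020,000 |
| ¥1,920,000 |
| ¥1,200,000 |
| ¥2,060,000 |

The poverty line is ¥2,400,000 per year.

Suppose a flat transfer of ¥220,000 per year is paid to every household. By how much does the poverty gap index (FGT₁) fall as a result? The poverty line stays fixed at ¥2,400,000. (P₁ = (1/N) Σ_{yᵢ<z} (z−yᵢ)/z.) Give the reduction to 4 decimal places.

0.0750

Before: below the line — ¥300,000, ¥460,000, ¥600,000, ¥780,000, ¥1,020,000, ¥1,200,000, ¥1,920,000, ¥2,060,000, ¥2,160,000; poverty gap index (FGT₁) = 0.420455.
After the ¥220,000 transfer: below the line — ¥520,000, ¥680,000, ¥820,000, ¥1,000,000, ¥1,240,000, ¥1,420,000, ¥2,140,000, ¥2,280,000, ¥2,380,000; poverty gap index (FGT₁) = 0.345455.
Reduction = 0.420455 − 0.345455 = 0.0750.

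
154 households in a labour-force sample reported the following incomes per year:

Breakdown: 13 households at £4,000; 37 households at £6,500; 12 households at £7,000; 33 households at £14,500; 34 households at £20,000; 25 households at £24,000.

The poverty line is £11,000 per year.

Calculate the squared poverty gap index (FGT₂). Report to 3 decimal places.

Below the line: 13×£4,000, 37×£6,500, 12×£7,000 (q = 62 of N = 154).
Gap ratios (z−y)/z: (11000−4000)/11000 = 0.6364 (×13); (11000−6500)/11000 = 0.4091 (×37); (11000−7000)/11000 = 0.3636 (×12).
Squared: 0.4050 (×13); 0.1674 (×37); 0.1322 (×12).
Sum = 13.043388; P₂ = 13.043388 / 154 = 0.085.

0.085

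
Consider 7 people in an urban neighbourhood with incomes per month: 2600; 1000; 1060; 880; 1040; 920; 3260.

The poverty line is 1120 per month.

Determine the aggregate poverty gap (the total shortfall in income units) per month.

Poor units: 880, 920, 1000, 1040, 1060 (q = 5 of N = 7).
Individual gaps: 1120−880 = 240; 1120−920 = 200; 1120−1000 = 120; 1120−1040 = 80; 1120−1060 = 60.
Aggregate gap = 700.

700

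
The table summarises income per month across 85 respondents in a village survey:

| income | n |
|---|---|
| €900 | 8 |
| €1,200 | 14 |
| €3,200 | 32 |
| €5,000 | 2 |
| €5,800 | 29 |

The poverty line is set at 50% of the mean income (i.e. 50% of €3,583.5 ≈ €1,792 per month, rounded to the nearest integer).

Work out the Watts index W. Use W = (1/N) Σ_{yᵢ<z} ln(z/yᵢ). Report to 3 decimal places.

0.131

Below z: 8×€900, 14×€1,200 (q = 22 of N = 85).
Log gaps: ln(1792/900) = 0.6887 (×8); ln(1792/1200) = 0.4010 (×14).
W = 11.123693 / 85 = 0.131.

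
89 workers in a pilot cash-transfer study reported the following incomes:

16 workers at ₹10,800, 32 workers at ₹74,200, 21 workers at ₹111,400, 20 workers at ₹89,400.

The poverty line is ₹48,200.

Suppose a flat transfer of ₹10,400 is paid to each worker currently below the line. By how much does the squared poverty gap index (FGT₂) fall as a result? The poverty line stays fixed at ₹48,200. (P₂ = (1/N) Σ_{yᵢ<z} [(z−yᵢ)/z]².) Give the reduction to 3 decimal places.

0.052

Before: below the line — 16×₹10,800; squared poverty gap index (FGT₂) = 0.10824.
After the ₹10,400 transfer: below the line — 16×₹21,200; squared poverty gap index (FGT₂) = 0.05641.
Reduction = 0.10824 − 0.05641 = 0.052.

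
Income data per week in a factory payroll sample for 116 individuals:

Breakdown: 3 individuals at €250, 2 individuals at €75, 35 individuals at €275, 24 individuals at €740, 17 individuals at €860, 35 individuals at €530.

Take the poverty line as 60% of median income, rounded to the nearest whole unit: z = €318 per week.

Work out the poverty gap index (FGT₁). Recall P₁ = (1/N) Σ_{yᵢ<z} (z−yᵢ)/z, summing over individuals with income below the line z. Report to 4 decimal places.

0.0595

Below the line: 2×€75, 3×€250, 35×€275 (q = 40 of N = 116).
Shortfall ratios: (318−75)/318 = 0.7642 (×2); (318−250)/318 = 0.2138 (×3); (318−275)/318 = 0.1352 (×35).
Σ = 6.902516. Dividing by the full population N = 116 gives P₁ = 0.0595.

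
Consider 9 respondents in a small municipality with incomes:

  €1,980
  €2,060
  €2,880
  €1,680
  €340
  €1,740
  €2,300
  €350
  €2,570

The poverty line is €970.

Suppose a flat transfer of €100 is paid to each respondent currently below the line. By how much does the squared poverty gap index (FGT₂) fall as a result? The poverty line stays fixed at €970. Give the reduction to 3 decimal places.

Before: below the line — €340, €350; squared poverty gap index (FGT₂) = 0.09226.
After the €100 transfer: below the line — €440, €450; squared poverty gap index (FGT₂) = 0.06510.
Reduction = 0.09226 − 0.06510 = 0.027.

0.027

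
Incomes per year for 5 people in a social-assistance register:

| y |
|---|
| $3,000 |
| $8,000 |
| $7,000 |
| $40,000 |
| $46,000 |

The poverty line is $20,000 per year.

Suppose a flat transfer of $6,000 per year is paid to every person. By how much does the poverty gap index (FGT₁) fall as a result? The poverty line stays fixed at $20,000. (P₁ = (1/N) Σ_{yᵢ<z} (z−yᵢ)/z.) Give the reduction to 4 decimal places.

Before: below the line — $3,000, $7,000, $8,000; poverty gap index (FGT₁) = 0.420000.
After the $6,000 transfer: below the line — $9,000, $13,000, $14,000; poverty gap index (FGT₁) = 0.240000.
Reduction = 0.420000 − 0.240000 = 0.1800.

0.1800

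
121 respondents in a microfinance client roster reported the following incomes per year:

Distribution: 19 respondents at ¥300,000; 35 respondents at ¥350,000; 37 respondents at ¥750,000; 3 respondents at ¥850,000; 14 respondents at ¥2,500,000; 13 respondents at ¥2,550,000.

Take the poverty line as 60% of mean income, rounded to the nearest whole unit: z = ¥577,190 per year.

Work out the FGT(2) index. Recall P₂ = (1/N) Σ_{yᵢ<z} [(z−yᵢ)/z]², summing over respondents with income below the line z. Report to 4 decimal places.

Incomes under z: 19×¥300,000, 35×¥350,000 (q = 54 of N = 121).
Gap ratios (z−y)/z: (577190−300000)/577190 = 0.4802 (×19); (577190−350000)/577190 = 0.3936 (×35).
Squared: 0.2306 (×19); 0.1549 (×35).
Sum = 9.804604; P₂ = 9.804604 / 121 = 0.0810.

0.0810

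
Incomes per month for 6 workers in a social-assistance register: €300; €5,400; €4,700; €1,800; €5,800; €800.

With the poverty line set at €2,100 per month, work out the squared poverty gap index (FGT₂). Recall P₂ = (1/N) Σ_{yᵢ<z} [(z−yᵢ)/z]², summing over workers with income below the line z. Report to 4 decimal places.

0.1897

Incomes under z: €300, €800, €1,800 (q = 3 of N = 6).
Shortfall ratios: (2100−300)/2100 = 0.8571; (2100−800)/2100 = 0.6190; (2100−1800)/2100 = 0.1429.
Squared: 0.7347; 0.3832; 0.0204.
Sum = 1.138322; P₂ = 1.138322 / 6 = 0.1897.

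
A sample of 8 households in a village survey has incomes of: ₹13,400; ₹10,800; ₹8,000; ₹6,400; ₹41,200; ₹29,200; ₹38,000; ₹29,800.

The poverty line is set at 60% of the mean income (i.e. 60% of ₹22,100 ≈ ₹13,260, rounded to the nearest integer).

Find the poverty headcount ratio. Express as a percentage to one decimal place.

3 of the 8 households have income below ₹13,260.
H = 3/8 = 37.5%.

37.5%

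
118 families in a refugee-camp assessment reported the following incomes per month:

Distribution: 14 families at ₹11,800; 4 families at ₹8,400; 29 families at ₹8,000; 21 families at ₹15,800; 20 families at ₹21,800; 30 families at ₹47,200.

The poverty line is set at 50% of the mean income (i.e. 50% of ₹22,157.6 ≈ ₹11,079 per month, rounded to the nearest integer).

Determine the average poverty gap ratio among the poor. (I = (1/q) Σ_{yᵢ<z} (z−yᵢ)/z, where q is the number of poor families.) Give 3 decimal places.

Poor units: 29×₹8,000, 4×₹8,400 (q = 33 of N = 118).
Relative gaps: 0.2779 (×29), 0.2418 (×4); sum = 9.026717.
The income-gap ratio divides by q (the poor only): 9.026717 / 33 = 0.274.

0.274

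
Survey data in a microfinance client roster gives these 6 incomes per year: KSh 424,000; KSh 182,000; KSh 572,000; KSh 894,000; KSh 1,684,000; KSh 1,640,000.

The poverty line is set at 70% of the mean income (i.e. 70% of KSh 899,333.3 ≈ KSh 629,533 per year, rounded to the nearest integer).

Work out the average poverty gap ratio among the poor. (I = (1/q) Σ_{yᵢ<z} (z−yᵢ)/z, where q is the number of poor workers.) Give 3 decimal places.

Below the line: KSh 182,000, KSh 424,000, KSh 572,000 (q = 3 of N = 6).
Relative gaps: 0.7109, 0.3265, 0.0914; sum = 1.128772.
The income-gap ratio divides by q (the poor only): 1.128772 / 3 = 0.376.

0.376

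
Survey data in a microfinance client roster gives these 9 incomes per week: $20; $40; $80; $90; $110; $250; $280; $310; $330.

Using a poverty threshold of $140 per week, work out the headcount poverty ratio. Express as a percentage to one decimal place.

55.6%

5 of the 9 families have income below $140.
H = 5/9 = 55.6%.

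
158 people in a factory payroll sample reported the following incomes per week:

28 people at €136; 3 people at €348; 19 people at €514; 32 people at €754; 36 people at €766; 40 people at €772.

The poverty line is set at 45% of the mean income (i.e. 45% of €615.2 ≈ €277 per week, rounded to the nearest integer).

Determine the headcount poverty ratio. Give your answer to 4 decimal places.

28 of the 158 people have income below €277.
H = 28/158 = 0.1772.

0.1772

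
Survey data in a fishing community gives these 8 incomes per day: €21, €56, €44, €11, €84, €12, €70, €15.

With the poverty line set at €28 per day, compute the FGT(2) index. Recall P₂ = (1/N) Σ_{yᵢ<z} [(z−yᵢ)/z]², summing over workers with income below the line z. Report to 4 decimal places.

Poor units: €11, €12, €15, €21 (q = 4 of N = 8).
Shortfall ratios: (28−11)/28 = 0.6071; (28−12)/28 = 0.5714; (28−15)/28 = 0.4643; (28−21)/28 = 0.2500.
Squared: 0.3686; 0.3265; 0.2156; 0.0625.
Sum = 0.973214; P₂ = 0.973214 / 8 = 0.1217.

0.1217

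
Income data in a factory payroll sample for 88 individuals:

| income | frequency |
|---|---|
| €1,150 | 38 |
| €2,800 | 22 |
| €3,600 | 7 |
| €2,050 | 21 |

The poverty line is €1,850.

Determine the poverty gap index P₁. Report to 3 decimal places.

Incomes under z: 38×€1,150 (q = 38 of N = 88).
Normalized shortfalls: (1850−1150)/1850 = 0.3784 (×38).
Sum of shortfalls = 14.378378; P₁ averages over all N: 14.378378 / 88 = 0.163.

0.163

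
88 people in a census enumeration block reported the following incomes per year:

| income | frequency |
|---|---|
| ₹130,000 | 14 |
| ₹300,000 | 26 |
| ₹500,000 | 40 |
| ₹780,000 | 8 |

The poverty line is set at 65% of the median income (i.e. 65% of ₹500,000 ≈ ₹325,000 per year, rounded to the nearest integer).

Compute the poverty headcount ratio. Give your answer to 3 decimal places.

0.455

40 of the 88 people have income below ₹325,000.
H = 40/88 = 0.455.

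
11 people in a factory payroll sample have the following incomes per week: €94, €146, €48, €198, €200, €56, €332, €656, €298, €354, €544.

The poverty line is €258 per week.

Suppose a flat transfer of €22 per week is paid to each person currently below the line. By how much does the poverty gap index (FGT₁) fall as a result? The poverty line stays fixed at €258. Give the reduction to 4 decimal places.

0.0465

Before: below the line — €48, €56, €94, €146, €198, €200; poverty gap index (FGT₁) = 0.284003.
After the €22 transfer: below the line — €70, €78, €116, €168, €220, €222; poverty gap index (FGT₁) = 0.237491.
Reduction = 0.284003 − 0.237491 = 0.0465.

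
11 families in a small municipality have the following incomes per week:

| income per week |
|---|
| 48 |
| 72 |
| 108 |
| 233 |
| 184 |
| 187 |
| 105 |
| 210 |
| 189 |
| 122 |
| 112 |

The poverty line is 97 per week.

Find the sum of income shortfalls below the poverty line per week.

Incomes under z: 48, 72 (q = 2 of N = 11).
Individual gaps: 97−48 = 49; 97−72 = 25.
Aggregate gap = 74.

74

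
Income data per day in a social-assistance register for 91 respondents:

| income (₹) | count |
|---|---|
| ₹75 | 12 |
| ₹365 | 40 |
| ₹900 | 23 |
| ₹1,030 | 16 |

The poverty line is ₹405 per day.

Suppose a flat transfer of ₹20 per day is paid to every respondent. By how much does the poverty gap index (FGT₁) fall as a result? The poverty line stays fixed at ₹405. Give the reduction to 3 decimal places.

0.028

Before: below the line — 12×₹75, 40×₹365; poverty gap index (FGT₁) = 0.15086.
After the ₹20 transfer: below the line — 12×₹95, 40×₹385; poverty gap index (FGT₁) = 0.12264.
Reduction = 0.15086 − 0.12264 = 0.028.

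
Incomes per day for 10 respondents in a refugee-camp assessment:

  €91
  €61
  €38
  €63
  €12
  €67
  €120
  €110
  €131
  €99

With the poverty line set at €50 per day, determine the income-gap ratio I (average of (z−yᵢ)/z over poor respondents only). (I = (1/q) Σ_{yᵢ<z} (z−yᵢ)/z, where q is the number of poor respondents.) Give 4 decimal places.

0.5000

Incomes under z: €12, €38 (q = 2 of N = 10).
Shortfall ratios (z−y)/z: 0.7600, 0.2400; sum = 1.000000.
I averages over the q = 2 poor units only: 1.000000 / 2 = 0.5000.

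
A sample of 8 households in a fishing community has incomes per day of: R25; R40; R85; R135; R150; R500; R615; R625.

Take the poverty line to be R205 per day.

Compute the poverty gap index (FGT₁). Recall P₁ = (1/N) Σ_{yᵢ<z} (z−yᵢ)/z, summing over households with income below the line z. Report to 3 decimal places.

Below the line: R25, R40, R85, R135, R150 (q = 5 of N = 8).
Gap ratios (z−y)/z: (205−25)/205 = 0.8780; (205−40)/205 = 0.8049; (205−85)/205 = 0.5854; (205−135)/205 = 0.3415; (205−150)/205 = 0.2683.
Sum of shortfalls = 2.878049; P₁ averages over all N: 2.878049 / 8 = 0.360.

0.360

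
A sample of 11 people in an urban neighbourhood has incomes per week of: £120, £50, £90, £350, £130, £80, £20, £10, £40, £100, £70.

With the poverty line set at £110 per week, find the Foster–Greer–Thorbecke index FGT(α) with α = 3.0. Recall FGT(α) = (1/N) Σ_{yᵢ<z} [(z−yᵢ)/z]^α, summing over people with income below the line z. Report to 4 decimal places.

0.1631

Below z: £10, £20, £40, £50, £70, £80, £90, £100 (q = 8 of N = 11).
Relative gaps: (110−10)/110 = 0.9091; (110−20)/110 = 0.8182; (110−40)/110 = 0.6364; (110−50)/110 = 0.5455; (110−70)/110 = 0.3636; (110−80)/110 = 0.2727; (110−90)/110 = 0.1818; (110−100)/110 = 0.0909.
Raised to α = 3.0: 0.75131; 0.54771; 0.25770; 0.16228; 0.04808; 0.02029; 0.00601; 0.00075.
Sum = 1.794140; FGT(3.0) = 1.794140 / 11 = 0.1631.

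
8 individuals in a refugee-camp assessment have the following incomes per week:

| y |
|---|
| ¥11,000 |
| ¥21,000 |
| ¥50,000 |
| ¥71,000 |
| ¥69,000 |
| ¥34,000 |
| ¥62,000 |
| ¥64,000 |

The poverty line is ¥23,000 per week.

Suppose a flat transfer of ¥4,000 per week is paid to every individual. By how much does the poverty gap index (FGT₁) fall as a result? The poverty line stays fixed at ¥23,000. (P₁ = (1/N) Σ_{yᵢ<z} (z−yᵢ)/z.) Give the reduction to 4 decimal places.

Before: below the line — ¥11,000, ¥21,000; poverty gap index (FGT₁) = 0.076087.
After the ¥4,000 transfer: below the line — ¥15,000; poverty gap index (FGT₁) = 0.043478.
Reduction = 0.076087 − 0.043478 = 0.0326.

0.0326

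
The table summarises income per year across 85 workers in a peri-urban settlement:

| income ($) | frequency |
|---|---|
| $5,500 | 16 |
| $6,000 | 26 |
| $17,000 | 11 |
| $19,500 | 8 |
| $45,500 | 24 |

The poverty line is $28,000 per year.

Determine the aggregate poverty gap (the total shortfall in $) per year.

Below the line: 16×$5,500, 26×$6,000, 11×$17,000, 8×$19,500 (q = 61 of N = 85).
Individual gaps: 16×(28000−5500) = 360000; 26×(28000−6000) = 572000; 11×(28000−17000) = 121000; 8×(28000−19500) = 68000.
Aggregate gap = $1,121,000.

$1,121,000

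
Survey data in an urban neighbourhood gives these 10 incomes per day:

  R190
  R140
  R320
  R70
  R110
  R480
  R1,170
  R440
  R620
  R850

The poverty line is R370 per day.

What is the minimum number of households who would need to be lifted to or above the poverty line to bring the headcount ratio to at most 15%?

Currently q = 5 of N = 10 are below the line (H = 0.500).
A headcount ratio of at most 15% allows at most ⌊0.15 × 10⌋ = 1 poor households.
So at least 5 − 1 = 4 must be lifted.

4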